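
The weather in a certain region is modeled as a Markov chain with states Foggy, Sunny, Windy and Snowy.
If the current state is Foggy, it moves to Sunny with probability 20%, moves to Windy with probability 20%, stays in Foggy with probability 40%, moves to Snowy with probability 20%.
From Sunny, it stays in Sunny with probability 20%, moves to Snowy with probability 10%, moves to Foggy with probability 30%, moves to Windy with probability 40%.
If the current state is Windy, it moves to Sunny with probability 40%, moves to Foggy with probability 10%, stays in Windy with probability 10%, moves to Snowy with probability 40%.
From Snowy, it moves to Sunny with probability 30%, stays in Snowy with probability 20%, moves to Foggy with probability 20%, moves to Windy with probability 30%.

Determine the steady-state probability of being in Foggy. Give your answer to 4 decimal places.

Let the stationary distribution be π with π = πP and π_1 + π_2 + π_3 + π_4 = 1.
π_1 = 0.4·π_1 + 0.3·π_2 + 0.1·π_3 + 0.2·π_4
π_2 = 0.2·π_1 + 0.2·π_2 + 0.4·π_3 + 0.3·π_4
π_3 = 0.2·π_1 + 0.4·π_2 + 0.1·π_3 + 0.3·π_4
Solving with the normalization constraint gives π = (0.2526, 0.2726, 0.2517, 0.2231).
So the stationary probability of Foggy is 0.2526.

0.2526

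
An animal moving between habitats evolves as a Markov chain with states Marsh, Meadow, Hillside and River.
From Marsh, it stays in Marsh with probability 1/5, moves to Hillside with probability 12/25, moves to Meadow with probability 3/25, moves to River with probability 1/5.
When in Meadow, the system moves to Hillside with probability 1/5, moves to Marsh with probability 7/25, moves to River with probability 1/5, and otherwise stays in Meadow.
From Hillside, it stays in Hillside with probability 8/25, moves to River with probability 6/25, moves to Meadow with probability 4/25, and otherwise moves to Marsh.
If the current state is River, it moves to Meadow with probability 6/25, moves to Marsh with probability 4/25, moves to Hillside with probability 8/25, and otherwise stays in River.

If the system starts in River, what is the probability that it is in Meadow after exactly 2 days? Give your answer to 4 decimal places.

0.2144

Propagate the distribution vector 2 days from River.
After 0 days: (0.0000, 0.0000, 0.0000, 1.0000)
After 1 day: (0.1600, 0.2400, 0.3200, 0.2800)
After 2 days: (0.2336, 0.2144, 0.3168, 0.2352)
P(in Meadow after 2 days) = 0.2144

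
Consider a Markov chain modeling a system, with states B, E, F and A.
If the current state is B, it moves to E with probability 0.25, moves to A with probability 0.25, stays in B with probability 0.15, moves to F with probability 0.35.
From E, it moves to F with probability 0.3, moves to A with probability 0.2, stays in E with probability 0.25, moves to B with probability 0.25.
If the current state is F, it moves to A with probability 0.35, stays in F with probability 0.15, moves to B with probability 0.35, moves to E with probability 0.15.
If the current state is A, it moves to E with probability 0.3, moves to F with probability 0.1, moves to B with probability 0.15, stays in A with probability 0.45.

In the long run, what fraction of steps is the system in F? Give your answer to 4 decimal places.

Let the stationary distribution be π with π = πP and π_1 + π_2 + π_3 + π_4 = 1.
π_1 = 0.15·π_1 + 0.25·π_2 + 0.35·π_3 + 0.15·π_4
π_2 = 0.25·π_1 + 0.25·π_2 + 0.15·π_3 + 0.3·π_4
π_3 = 0.35·π_1 + 0.3·π_2 + 0.15·π_3 + 0.1·π_4
Solving with the normalization constraint gives π = (0.2173, 0.2448, 0.2140, 0.3239).
So the stationary probability of F is 0.2140.

0.2140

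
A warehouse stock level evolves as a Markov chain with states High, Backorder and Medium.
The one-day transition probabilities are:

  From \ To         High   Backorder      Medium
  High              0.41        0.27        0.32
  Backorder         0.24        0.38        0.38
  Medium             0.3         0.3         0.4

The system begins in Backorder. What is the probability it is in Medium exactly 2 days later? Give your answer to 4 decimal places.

Sum over the intermediate state after 1 day:
P = P(Backorder→High)·P(High→Medium) + P(Backorder→Backorder)·P(Backorder→Medium) + P(Backorder→Medium)·P(Medium→Medium)
  = 0.24×0.32 + 0.38×0.38 + 0.38×0.4
  = 0.0768 + 0.1444 + 0.1520 = 0.3732

0.3732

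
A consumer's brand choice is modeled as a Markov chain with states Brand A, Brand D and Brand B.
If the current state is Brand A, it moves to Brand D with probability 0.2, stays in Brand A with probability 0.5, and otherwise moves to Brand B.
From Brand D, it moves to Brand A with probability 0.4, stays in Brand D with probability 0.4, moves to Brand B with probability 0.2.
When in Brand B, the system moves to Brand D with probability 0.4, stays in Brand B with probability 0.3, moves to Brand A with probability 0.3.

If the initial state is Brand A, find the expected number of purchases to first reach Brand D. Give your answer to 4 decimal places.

Let t(s) be the expected number of purchases to first reach Brand D from state s, with t(Brand D) = 0. Conditioning on the first purchase:
t(Brand A) = 1 + 0.5·t(Brand A) + 0.3·t(Brand B)
t(Brand B) = 1 + 0.3·t(Brand A) + 0.3·t(Brand B)
Solving: t(Brand A) = 3.8462, t(Brand B) = 3.0769.
Expected purchases from Brand A to Brand D: 3.8462.

3.8462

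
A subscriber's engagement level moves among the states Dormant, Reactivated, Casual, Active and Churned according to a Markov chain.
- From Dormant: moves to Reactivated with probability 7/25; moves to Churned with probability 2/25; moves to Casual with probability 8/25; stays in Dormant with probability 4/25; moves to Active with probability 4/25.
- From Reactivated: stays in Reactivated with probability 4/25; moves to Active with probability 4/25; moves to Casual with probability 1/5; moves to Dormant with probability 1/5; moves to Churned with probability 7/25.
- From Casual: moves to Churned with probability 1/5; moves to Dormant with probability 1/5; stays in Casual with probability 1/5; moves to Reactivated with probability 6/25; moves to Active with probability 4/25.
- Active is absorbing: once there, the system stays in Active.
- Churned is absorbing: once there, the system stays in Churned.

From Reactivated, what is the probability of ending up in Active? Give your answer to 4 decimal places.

Let h(s) be the probability of absorption at Active starting from transient state s. Then h(Active) = 1 and h(Churned) = 0. By first-step analysis:
h(Dormant) = 0.16·h(Dormant) + 0.28·h(Reactivated) + 0.32·h(Casual) + 0.16·1 + 0.08·0
h(Reactivated) = 0.2·h(Dormant) + 0.16·h(Reactivated) + 0.2·h(Casual) + 0.16·1 + 0.28·0
h(Casual) = 0.2·h(Dormant) + 0.24·h(Reactivated) + 0.2·h(Casual) + 0.16·1 + 0.2·0
Solving: h(Dormant) = 0.5010, h(Reactivated) = 0.4170, h(Casual) = 0.4504.
Starting from Reactivated, the probability is 0.4170.

0.4170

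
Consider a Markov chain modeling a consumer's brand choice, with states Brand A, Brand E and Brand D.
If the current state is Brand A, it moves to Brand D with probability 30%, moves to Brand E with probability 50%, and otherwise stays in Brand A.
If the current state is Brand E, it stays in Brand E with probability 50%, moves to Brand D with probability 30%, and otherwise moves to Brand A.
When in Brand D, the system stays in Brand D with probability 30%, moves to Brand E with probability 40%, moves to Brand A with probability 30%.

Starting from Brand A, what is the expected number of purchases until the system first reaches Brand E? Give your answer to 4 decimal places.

Let t(s) be the expected number of purchases to first reach Brand E from state s, with t(Brand E) = 0. Conditioning on the first purchase:
t(Brand A) = 1 + 0.2·t(Brand A) + 0.3·t(Brand D)
t(Brand D) = 1 + 0.3·t(Brand A) + 0.3·t(Brand D)
Solving: t(Brand A) = 2.1277, t(Brand D) = 2.3404.
Expected purchases from Brand A to Brand E: 2.1277.

2.1277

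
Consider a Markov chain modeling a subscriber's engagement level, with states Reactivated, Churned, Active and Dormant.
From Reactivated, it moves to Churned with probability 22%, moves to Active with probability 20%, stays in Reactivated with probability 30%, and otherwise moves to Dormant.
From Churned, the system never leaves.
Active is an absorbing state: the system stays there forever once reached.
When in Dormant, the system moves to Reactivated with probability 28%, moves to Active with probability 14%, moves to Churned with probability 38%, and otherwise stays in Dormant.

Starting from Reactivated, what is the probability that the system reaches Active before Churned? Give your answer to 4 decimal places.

Let h(s) be the probability of absorption at Active starting from transient state s. Then h(Active) = 1 and h(Churned) = 0. By first-step analysis:
h(Reactivated) = 0.3·h(Reactivated) + 0.22·0 + 0.2·1 + 0.28·h(Dormant)
h(Dormant) = 0.28·h(Reactivated) + 0.38·0 + 0.14·1 + 0.2·h(Dormant)
Solving: h(Reactivated) = 0.4136, h(Dormant) = 0.3198.
Starting from Reactivated, the probability is 0.4136.

0.4136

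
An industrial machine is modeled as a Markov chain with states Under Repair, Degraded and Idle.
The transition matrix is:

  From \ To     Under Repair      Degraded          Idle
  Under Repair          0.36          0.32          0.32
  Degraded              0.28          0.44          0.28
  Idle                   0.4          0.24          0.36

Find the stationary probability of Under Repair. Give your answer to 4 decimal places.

Let the stationary distribution be π with π = πP and π_1 + π_2 + π_3 = 1.
π_1 = 0.36·π_1 + 0.28·π_2 + 0.4·π_3
π_2 = 0.32·π_1 + 0.44·π_2 + 0.24·π_3
Solving with the normalization constraint gives π = (0.3460, 0.3346, 0.3194).
So the stationary probability of Under Repair is 0.3460.

0.3460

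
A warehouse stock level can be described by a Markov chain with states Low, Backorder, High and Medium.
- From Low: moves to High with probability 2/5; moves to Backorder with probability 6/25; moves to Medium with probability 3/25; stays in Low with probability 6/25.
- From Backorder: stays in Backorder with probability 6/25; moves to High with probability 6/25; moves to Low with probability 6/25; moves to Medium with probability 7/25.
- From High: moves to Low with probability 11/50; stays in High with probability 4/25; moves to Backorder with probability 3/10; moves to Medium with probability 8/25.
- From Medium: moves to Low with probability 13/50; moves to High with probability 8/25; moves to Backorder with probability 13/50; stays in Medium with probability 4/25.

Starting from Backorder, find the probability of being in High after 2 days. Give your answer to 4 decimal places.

Propagate the distribution vector 2 days from Backorder.
After 0 days: (0.0000, 1.0000, 0.0000, 0.0000)
After 1 day: (0.2400, 0.2400, 0.2400, 0.2800)
After 2 days: (0.2408, 0.2600, 0.2816, 0.2176)
P(in High after 2 days) = 0.2816

0.2816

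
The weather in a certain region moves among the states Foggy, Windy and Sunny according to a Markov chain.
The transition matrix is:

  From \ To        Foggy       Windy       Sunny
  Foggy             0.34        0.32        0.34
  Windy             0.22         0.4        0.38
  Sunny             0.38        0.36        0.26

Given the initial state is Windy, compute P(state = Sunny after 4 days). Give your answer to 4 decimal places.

0.3282

Propagate the distribution vector 4 days from Windy.
After 0 days: (0.0000, 1.0000, 0.0000)
After 1 day: (0.2200, 0.4000, 0.3800)
After 2 days: (0.3072, 0.3672, 0.3256)
After 3 days: (0.3090, 0.3624, 0.3286)
After 4 days: (0.3097, 0.3621, 0.3282)
P(in Sunny after 4 days) = 0.3282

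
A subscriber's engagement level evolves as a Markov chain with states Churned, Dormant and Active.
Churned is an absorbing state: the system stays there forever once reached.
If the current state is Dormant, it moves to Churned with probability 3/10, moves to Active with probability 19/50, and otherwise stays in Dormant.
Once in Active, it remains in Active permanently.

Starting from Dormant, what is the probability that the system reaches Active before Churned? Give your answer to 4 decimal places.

Let h(s) be the probability of absorption at Active starting from transient state s. Then h(Active) = 1 and h(Churned) = 0. By first-step analysis:
h(Dormant) = 0.3·0 + 0.32·h(Dormant) + 0.38·1
Solving: h(Dormant) = 0.5588.
Starting from Dormant, the probability is 0.5588.

0.5588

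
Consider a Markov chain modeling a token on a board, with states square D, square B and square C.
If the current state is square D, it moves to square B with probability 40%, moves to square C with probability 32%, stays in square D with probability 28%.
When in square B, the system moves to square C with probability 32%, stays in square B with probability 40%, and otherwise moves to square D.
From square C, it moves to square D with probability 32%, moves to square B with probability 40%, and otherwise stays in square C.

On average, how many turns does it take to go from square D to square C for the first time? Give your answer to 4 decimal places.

Let t(s) be the expected number of turns to first reach square C from state s, with t(square C) = 0. Conditioning on the first turn:
t(square D) = 1 + 0.28·t(square D) + 0.4·t(square B)
t(square B) = 1 + 0.28·t(square D) + 0.4·t(square B)
Solving: t(square D) = 3.1250, t(square B) = 3.1250.
Expected turns from square D to square C: 3.1250.

3.1250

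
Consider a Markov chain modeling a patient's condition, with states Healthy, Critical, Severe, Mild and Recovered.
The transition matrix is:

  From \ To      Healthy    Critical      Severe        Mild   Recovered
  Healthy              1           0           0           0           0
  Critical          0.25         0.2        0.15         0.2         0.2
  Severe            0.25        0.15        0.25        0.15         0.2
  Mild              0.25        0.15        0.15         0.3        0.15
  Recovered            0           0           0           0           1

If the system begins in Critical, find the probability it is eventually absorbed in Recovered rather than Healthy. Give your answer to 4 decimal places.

0.4310

Let h(s) be the probability of absorption at Recovered starting from transient state s. Then h(Recovered) = 1 and h(Healthy) = 0. By first-step analysis:
h(Critical) = 0.25·0 + 0.2·h(Critical) + 0.15·h(Severe) + 0.2·h(Mild) + 0.2·1
h(Severe) = 0.25·0 + 0.15·h(Critical) + 0.25·h(Severe) + 0.15·h(Mild) + 0.2·1
h(Mild) = 0.25·0 + 0.15·h(Critical) + 0.15·h(Severe) + 0.3·h(Mild) + 0.15·1
Solving: h(Critical) = 0.4310, h(Severe) = 0.4327, h(Mild) = 0.3994.
Starting from Critical, the probability is 0.4310.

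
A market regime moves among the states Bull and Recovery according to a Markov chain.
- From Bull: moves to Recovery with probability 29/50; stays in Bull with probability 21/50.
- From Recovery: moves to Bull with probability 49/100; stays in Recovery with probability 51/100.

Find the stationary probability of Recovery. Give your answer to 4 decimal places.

0.5421

Let the stationary distribution be π with π = πP and π_1 + π_2 = 1.
π_1 = 0.42·π_1 + 0.49·π_2
Solving with the normalization constraint gives π = (0.4579, 0.5421).
So the stationary probability of Recovery is 0.5421.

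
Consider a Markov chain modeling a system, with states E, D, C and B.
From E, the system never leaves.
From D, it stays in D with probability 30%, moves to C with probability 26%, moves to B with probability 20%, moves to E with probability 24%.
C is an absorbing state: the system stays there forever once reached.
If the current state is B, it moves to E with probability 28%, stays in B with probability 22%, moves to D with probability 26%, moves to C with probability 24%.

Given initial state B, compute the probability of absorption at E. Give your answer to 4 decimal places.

Let h(s) be the probability of absorption at E starting from transient state s. Then h(E) = 1 and h(C) = 0. By first-step analysis:
h(D) = 0.24·1 + 0.3·h(D) + 0.26·0 + 0.2·h(B)
h(B) = 0.28·1 + 0.26·h(D) + 0.24·0 + 0.22·h(B)
Solving: h(D) = 0.4923, h(B) = 0.5231.
Starting from B, the probability is 0.5231.

0.5231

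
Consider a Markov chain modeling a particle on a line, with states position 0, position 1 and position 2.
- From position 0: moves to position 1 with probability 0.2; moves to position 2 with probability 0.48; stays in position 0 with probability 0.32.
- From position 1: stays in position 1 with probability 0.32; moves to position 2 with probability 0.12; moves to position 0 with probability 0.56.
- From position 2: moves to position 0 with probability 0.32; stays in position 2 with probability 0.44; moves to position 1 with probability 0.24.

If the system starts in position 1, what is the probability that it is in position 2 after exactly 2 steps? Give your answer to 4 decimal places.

0.3600

Sum over the intermediate state after 1 step:
P = P(position 1→position 0)·P(position 0→position 2) + P(position 1→position 1)·P(position 1→position 2) + P(position 1→position 2)·P(position 2→position 2)
  = 0.56×0.48 + 0.32×0.12 + 0.12×0.44
  = 0.2688 + 0.0384 + 0.0528 = 0.3600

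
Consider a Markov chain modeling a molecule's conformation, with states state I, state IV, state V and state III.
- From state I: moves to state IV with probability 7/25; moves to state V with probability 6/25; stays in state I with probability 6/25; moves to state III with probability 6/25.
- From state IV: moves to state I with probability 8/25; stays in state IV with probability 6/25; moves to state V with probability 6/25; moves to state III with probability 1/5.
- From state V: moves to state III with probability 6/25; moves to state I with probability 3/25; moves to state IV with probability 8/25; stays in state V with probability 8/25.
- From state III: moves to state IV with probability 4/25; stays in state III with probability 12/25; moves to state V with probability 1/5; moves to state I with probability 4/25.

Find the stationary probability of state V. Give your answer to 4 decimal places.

0.2477

Let the stationary distribution be π with π = πP and π_1 + π_2 + π_3 + π_4 = 1.
π_1 = 0.24·π_1 + 0.32·π_2 + 0.12·π_3 + 0.16·π_4
π_2 = 0.28·π_1 + 0.24·π_2 + 0.32·π_3 + 0.16·π_4
π_3 = 0.24·π_1 + 0.24·π_2 + 0.32·π_3 + 0.2·π_4
Solving with the normalization constraint gives π = (0.2055, 0.2438, 0.2477, 0.3030).
So the stationary probability of state V is 0.2477.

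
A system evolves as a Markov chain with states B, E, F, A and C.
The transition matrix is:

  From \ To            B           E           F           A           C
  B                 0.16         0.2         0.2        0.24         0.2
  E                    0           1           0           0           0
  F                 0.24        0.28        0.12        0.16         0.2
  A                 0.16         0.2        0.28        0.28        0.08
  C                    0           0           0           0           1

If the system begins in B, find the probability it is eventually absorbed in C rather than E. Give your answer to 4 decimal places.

0.4431

Let h(s) be the probability of absorption at C starting from transient state s. Then h(C) = 1 and h(E) = 0. By first-step analysis:
h(B) = 0.16·h(B) + 0.2·0 + 0.2·h(F) + 0.24·h(A) + 0.2·1
h(F) = 0.24·h(B) + 0.28·0 + 0.12·h(F) + 0.16·h(A) + 0.2·1
h(A) = 0.16·h(B) + 0.2·0 + 0.28·h(F) + 0.28·h(A) + 0.08·1
Solving: h(B) = 0.4431, h(F) = 0.4156, h(A) = 0.3712.
Starting from B, the probability is 0.4431.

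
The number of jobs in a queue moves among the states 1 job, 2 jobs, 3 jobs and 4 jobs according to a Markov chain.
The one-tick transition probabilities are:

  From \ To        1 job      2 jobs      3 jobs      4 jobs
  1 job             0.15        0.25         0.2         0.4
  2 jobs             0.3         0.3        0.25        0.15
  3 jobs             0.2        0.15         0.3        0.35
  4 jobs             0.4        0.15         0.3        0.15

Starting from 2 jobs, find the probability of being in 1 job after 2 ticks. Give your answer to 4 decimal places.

Propagate the distribution vector 2 ticks from 2 jobs.
After 0 ticks: (0.0000, 1.0000, 0.0000, 0.0000)
After 1 tick: (0.3000, 0.3000, 0.2500, 0.1500)
After 2 ticks: (0.2450, 0.2250, 0.2550, 0.2750)
P(in 1 job after 2 ticks) = 0.2450

0.2450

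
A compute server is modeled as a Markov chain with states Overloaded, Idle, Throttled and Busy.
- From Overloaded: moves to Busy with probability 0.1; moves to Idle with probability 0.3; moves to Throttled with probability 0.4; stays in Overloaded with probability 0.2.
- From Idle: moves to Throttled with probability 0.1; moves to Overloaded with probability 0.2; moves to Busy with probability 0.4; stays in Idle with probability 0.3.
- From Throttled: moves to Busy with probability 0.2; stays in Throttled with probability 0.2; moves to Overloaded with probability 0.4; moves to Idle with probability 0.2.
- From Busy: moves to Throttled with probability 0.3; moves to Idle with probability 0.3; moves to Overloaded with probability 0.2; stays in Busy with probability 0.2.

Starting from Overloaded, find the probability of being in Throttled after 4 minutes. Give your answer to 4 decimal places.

Propagate the distribution vector 4 minutes from Overloaded.
After 0 minutes: (1.0000, 0.0000, 0.0000, 0.0000)
After 1 minute: (0.2000, 0.3000, 0.4000, 0.1000)
After 2 minutes: (0.2800, 0.2600, 0.2200, 0.2400)
After 3 minutes: (0.2440, 0.2780, 0.2540, 0.2240)
After 4 minutes: (0.2508, 0.2746, 0.2434, 0.2312)
P(in Throttled after 4 minutes) = 0.2434

0.2434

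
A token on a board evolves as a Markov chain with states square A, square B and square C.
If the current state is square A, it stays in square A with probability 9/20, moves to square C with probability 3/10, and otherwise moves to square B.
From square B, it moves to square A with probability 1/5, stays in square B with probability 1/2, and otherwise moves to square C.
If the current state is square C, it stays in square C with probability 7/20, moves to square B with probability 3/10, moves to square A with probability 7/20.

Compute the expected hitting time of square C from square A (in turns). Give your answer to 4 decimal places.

3.3333

Let t(s) be the expected number of turns to first reach square C from state s, with t(square C) = 0. Conditioning on the first turn:
t(square A) = 1 + 0.45·t(square A) + 0.25·t(square B)
t(square B) = 1 + 0.2·t(square A) + 0.5·t(square B)
Solving: t(square A) = 3.3333, t(square B) = 3.3333.
Expected turns from square A to square C: 3.3333.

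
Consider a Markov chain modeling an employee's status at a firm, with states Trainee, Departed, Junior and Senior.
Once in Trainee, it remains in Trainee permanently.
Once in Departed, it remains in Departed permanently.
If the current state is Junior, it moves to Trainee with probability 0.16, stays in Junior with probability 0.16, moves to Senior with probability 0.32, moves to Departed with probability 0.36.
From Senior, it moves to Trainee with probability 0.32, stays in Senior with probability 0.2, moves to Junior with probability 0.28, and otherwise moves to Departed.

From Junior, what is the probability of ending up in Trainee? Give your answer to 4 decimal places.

0.3956

Let h(s) be the probability of absorption at Trainee starting from transient state s. Then h(Trainee) = 1 and h(Departed) = 0. By first-step analysis:
h(Junior) = 0.16·1 + 0.36·0 + 0.16·h(Junior) + 0.32·h(Senior)
h(Senior) = 0.32·1 + 0.2·0 + 0.28·h(Junior) + 0.2·h(Senior)
Solving: h(Junior) = 0.3956, h(Senior) = 0.5385.
Starting from Junior, the probability is 0.3956.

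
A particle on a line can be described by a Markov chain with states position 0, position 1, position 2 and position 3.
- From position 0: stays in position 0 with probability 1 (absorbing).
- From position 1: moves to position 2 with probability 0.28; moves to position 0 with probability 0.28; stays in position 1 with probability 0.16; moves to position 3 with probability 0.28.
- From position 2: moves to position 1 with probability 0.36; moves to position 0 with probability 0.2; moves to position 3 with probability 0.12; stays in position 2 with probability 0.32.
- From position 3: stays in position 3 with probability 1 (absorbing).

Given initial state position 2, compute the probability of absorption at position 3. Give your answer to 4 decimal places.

0.4286

Let h(s) be the probability of absorption at position 3 starting from transient state s. Then h(position 3) = 1 and h(position 0) = 0. By first-step analysis:
h(position 1) = 0.28·0 + 0.16·h(position 1) + 0.28·h(position 2) + 0.28·1
h(position 2) = 0.2·0 + 0.36·h(position 1) + 0.32·h(position 2) + 0.12·1
Solving: h(position 1) = 0.4762, h(position 2) = 0.4286.
Starting from position 2, the probability is 0.4286.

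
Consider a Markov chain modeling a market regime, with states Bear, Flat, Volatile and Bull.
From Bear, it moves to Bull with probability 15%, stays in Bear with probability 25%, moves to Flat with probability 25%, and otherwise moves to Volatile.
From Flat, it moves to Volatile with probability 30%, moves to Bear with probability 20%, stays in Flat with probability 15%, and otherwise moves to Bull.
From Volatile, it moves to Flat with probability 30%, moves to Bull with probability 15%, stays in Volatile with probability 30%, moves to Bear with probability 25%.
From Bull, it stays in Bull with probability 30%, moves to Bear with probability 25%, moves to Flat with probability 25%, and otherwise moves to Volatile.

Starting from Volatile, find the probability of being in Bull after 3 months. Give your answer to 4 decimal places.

Propagate the distribution vector 3 months from Volatile.
After 0 months: (0.0000, 0.0000, 1.0000, 0.0000)
After 1 month: (0.2500, 0.3000, 0.3000, 0.1500)
After 2 months: (0.2350, 0.2350, 0.2975, 0.2325)
After 3 months: (0.2383, 0.2414, 0.2885, 0.2319)
P(in Bull after 3 months) = 0.2319

0.2319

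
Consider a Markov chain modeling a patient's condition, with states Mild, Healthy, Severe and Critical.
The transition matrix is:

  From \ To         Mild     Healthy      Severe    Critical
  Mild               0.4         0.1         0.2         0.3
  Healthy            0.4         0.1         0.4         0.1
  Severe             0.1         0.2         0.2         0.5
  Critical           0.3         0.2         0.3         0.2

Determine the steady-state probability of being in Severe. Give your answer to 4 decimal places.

0.2602

Let the stationary distribution be π with π = πP and π_1 + π_2 + π_3 + π_4 = 1.
π_1 = 0.4·π_1 + 0.4·π_2 + 0.1·π_3 + 0.3·π_4
π_2 = 0.1·π_1 + 0.1·π_2 + 0.2·π_3 + 0.2·π_4
π_3 = 0.2·π_1 + 0.4·π_2 + 0.2·π_3 + 0.3·π_4
Solving with the normalization constraint gives π = (0.2928, 0.1552, 0.2602, 0.2918).
So the stationary probability of Severe is 0.2602.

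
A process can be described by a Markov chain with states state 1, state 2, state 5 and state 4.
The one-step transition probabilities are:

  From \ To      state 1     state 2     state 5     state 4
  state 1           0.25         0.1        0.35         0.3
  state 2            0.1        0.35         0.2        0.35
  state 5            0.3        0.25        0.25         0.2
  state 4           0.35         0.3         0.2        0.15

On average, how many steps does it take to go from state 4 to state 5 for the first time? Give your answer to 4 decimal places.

Let t(s) be the expected number of steps to first reach state 5 from state s, with t(state 5) = 0. Conditioning on the first step:
t(state 1) = 1 + 0.25·t(state 1) + 0.1·t(state 2) + 0.3·t(state 4)
t(state 2) = 1 + 0.1·t(state 1) + 0.35·t(state 2) + 0.35·t(state 4)
t(state 4) = 1 + 0.35·t(state 1) + 0.3·t(state 2) + 0.15·t(state 4)
Solving: t(state 1) = 3.5876, t(state 2) = 4.3451, t(state 4) = 4.1873.
Expected steps from state 4 to state 5: 4.1873.

4.1873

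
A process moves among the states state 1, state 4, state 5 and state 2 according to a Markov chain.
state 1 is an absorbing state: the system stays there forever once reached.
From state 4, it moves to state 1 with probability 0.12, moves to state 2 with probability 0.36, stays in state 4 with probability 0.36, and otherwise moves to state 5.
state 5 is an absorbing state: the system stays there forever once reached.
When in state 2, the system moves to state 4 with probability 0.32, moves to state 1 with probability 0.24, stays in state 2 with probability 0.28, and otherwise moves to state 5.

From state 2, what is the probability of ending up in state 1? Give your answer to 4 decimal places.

0.5556

Let h(s) be the probability of absorption at state 1 starting from transient state s. Then h(state 1) = 1 and h(state 5) = 0. By first-step analysis:
h(state 4) = 0.12·1 + 0.36·h(state 4) + 0.16·0 + 0.36·h(state 2)
h(state 2) = 0.24·1 + 0.32·h(state 4) + 0.16·0 + 0.28·h(state 2)
Solving: h(state 4) = 0.5000, h(state 2) = 0.5556.
Starting from state 2, the probability is 0.5556.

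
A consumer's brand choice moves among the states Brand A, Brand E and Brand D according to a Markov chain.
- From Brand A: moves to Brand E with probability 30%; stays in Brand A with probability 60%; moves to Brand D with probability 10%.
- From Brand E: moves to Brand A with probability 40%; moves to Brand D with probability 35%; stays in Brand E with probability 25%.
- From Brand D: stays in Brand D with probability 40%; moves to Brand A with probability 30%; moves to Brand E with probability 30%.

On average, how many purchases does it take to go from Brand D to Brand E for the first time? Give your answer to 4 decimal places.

Let t(s) be the expected number of purchases to first reach Brand E from state s, with t(Brand E) = 0. Conditioning on the first purchase:
t(Brand A) = 1 + 0.6·t(Brand A) + 0.1·t(Brand D)
t(Brand D) = 1 + 0.3·t(Brand A) + 0.4·t(Brand D)
Solving: t(Brand A) = 3.3333, t(Brand D) = 3.3333.
Expected purchases from Brand D to Brand E: 3.3333.

3.3333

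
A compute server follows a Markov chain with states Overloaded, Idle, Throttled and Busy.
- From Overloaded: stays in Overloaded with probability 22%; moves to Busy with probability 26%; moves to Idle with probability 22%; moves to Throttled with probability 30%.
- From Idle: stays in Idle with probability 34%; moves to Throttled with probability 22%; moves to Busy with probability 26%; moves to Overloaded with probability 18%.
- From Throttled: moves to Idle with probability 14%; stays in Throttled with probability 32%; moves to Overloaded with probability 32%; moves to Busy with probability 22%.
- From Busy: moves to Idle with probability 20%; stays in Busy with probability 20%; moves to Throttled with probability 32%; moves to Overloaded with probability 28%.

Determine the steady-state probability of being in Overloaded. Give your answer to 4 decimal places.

0.2546

Let the stationary distribution be π with π = πP and π_1 + π_2 + π_3 + π_4 = 1.
π_1 = 0.22·π_1 + 0.18·π_2 + 0.32·π_3 + 0.28·π_4
π_2 = 0.22·π_1 + 0.34·π_2 + 0.14·π_3 + 0.2·π_4
π_3 = 0.3·π_1 + 0.22·π_2 + 0.32·π_3 + 0.32·π_4
Solving with the normalization constraint gives π = (0.2546, 0.2180, 0.2931, 0.2342).
So the stationary probability of Overloaded is 0.2546.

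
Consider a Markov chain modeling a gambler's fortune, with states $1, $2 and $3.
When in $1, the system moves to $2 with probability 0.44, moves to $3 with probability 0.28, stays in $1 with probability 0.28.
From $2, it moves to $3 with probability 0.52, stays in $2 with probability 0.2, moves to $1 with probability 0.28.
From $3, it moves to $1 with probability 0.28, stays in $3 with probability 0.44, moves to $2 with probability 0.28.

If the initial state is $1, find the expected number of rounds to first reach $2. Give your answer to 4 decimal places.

2.5862

Let t(s) be the expected number of rounds to first reach $2 from state s, with t($2) = 0. Conditioning on the first round:
t($1) = 1 + 0.28·t($1) + 0.28·t($3)
t($3) = 1 + 0.28·t($1) + 0.44·t($3)
Solving: t($1) = 2.5862, t($3) = 3.0788.
Expected rounds from $1 to $2: 2.5862.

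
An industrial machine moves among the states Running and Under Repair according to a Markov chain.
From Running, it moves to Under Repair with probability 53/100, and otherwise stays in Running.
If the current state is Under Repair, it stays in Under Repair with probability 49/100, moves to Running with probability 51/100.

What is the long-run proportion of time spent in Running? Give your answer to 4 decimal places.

0.4904

Let the stationary distribution be π with π = πP and π_1 + π_2 = 1.
π_1 = 0.47·π_1 + 0.51·π_2
Solving with the normalization constraint gives π = (0.4904, 0.5096).
So the stationary probability of Running is 0.4904.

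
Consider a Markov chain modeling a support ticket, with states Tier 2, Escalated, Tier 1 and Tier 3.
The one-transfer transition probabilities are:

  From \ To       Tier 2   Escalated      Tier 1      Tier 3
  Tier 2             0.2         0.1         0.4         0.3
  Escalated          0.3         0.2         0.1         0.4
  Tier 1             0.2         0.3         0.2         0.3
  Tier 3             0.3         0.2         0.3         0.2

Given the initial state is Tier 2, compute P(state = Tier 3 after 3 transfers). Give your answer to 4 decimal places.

Propagate the distribution vector 3 transfers from Tier 2.
After 0 transfers: (1.0000, 0.0000, 0.0000, 0.0000)
After 1 transfer: (0.2000, 0.1000, 0.4000, 0.3000)
After 2 transfers: (0.2400, 0.2200, 0.2600, 0.2800)
After 3 transfers: (0.2500, 0.2020, 0.2540, 0.2940)
P(in Tier 3 after 3 transfers) = 0.2940

0.2940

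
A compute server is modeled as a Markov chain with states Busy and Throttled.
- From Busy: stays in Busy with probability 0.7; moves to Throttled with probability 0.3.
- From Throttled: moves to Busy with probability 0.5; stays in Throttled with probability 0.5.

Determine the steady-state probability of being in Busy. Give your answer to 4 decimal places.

Let the stationary distribution be π with π = πP and π_1 + π_2 = 1.
π_1 = 0.7·π_1 + 0.5·π_2
Solving with the normalization constraint gives π = (0.6250, 0.3750).
So the stationary probability of Busy is 0.6250.

0.6250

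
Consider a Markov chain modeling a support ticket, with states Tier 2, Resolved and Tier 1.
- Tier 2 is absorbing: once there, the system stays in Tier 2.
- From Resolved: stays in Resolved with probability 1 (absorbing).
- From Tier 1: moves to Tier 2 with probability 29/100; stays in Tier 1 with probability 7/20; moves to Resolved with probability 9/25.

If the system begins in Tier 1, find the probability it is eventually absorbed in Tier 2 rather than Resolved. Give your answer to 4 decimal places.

Let h(s) be the probability of absorption at Tier 2 starting from transient state s. Then h(Tier 2) = 1 and h(Resolved) = 0. By first-step analysis:
h(Tier 1) = 0.29·1 + 0.36·0 + 0.35·h(Tier 1)
Solving: h(Tier 1) = 0.4462.
Starting from Tier 1, the probability is 0.4462.

0.4462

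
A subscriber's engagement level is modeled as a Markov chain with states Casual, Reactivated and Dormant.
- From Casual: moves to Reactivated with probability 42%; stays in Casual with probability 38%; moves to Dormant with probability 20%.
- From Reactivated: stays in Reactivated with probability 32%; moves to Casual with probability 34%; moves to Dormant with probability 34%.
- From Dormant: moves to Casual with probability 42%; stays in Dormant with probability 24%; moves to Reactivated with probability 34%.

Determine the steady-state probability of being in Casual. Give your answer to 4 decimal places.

0.3759

Let the stationary distribution be π with π = πP and π_1 + π_2 + π_3 = 1.
π_1 = 0.38·π_1 + 0.34·π_2 + 0.42·π_3
π_2 = 0.42·π_1 + 0.32·π_2 + 0.34·π_3
Solving with the normalization constraint gives π = (0.3759, 0.3628, 0.2612).
So the stationary probability of Casual is 0.3759.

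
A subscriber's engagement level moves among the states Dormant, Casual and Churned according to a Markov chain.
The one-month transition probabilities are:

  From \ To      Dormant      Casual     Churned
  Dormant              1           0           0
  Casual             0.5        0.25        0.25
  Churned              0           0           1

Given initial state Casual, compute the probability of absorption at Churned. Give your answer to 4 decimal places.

Let h(s) be the probability of absorption at Churned starting from transient state s. Then h(Churned) = 1 and h(Dormant) = 0. By first-step analysis:
h(Casual) = 0.5·0 + 0.25·h(Casual) + 0.25·1
Solving: h(Casual) = 0.3333.
Starting from Casual, the probability is 0.3333.

0.3333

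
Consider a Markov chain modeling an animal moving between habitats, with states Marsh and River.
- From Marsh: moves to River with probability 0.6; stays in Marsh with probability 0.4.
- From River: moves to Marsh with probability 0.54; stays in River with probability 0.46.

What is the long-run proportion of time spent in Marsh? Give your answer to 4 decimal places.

Let the stationary distribution be π with π = πP and π_1 + π_2 = 1.
π_1 = 0.4·π_1 + 0.54·π_2
Solving with the normalization constraint gives π = (0.4737, 0.5263).
So the stationary probability of Marsh is 0.4737.

0.4737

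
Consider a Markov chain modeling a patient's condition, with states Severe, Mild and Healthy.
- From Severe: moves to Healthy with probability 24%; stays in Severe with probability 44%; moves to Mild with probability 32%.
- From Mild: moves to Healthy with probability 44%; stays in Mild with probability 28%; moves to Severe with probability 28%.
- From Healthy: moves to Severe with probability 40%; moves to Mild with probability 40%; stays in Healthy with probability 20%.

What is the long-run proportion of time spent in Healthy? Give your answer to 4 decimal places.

0.2943

Let the stationary distribution be π with π = πP and π_1 + π_2 + π_3 = 1.
π_1 = 0.44·π_1 + 0.28·π_2 + 0.4·π_3
π_2 = 0.32·π_1 + 0.28·π_2 + 0.4·π_3
Solving with the normalization constraint gives π = (0.3754, 0.3303, 0.2943).
So the stationary probability of Healthy is 0.2943.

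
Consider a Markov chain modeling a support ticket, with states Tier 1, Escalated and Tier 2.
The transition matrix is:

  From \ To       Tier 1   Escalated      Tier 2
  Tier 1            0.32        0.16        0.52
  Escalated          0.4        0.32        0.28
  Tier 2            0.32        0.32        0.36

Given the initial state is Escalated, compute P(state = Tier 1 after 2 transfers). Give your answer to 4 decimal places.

Sum over the intermediate state after 1 transfer:
P = P(Escalated→Tier 1)·P(Tier 1→Tier 1) + P(Escalated→Escalated)·P(Escalated→Tier 1) + P(Escalated→Tier 2)·P(Tier 2→Tier 1)
  = 0.4×0.32 + 0.32×0.4 + 0.28×0.32
  = 0.1280 + 0.1280 + 0.0896 = 0.3456

0.3456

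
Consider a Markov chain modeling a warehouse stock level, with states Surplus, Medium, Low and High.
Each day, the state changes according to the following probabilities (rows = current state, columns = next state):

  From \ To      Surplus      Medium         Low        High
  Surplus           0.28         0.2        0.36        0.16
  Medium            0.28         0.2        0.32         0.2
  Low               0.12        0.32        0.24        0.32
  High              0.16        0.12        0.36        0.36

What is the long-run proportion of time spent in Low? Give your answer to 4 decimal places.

0.3137

Let the stationary distribution be π with π = πP and π_1 + π_2 + π_3 + π_4 = 1.
π_1 = 0.28·π_1 + 0.28·π_2 + 0.12·π_3 + 0.16·π_4
π_2 = 0.2·π_1 + 0.2·π_2 + 0.32·π_3 + 0.12·π_4
π_3 = 0.36·π_1 + 0.32·π_2 + 0.24·π_3 + 0.36·π_4
Solving with the normalization constraint gives π = (0.1970, 0.2158, 0.3137, 0.2735).
So the stationary probability of Low is 0.3137.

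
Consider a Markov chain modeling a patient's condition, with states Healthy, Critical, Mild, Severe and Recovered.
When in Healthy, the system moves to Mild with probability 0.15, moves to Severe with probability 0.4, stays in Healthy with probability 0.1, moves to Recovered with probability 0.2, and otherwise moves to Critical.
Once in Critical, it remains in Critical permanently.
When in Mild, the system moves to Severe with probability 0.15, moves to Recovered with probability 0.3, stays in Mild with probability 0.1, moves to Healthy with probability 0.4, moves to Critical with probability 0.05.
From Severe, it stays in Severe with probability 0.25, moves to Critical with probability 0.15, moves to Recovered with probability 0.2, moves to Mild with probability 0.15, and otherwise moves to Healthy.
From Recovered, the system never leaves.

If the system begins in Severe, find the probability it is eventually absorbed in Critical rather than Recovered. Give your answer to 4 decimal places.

0.3878

Let h(s) be the probability of absorption at Critical starting from transient state s. Then h(Critical) = 1 and h(Recovered) = 0. By first-step analysis:
h(Healthy) = 0.1·h(Healthy) + 0.15·1 + 0.15·h(Mild) + 0.4·h(Severe) + 0.2·0
h(Mild) = 0.4·h(Healthy) + 0.05·1 + 0.1·h(Mild) + 0.15·h(Severe) + 0.3·0
h(Severe) = 0.25·h(Healthy) + 0.15·1 + 0.15·h(Mild) + 0.25·h(Severe) + 0.2·0
Solving: h(Healthy) = 0.3878, h(Mild) = 0.2925, h(Severe) = 0.3878.
Starting from Severe, the probability is 0.3878.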